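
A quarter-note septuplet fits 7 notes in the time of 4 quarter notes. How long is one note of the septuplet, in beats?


Solution.
Septuplet: 7 notes occupy the space of 4 quarter notes
Space = 4 × 1 = 4 beats
Each septuplet note = 4 / 7 = 4/7 beats
= 4/7 beats


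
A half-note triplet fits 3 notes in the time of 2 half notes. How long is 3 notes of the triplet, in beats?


Solution.
Triplet: 3 notes occupy the space of 2 half notes
Space = 2 × 2 = 4 beats
Each triplet note = 4 / 3 = 4/3 beats
3 notes = 3 × 4/3 = 4
= 4 beats


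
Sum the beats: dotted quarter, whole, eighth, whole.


Step by step:
Beat values:
  dotted quarter = 1.5 beats
  whole = 4 beats
  eighth = 0.5 beats
  whole = 4 beats
Sum = 1.5 + 4 + 0.5 + 4
= 10 beats


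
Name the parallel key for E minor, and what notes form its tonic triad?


Reasoning:
Parallel keys share the same tonic but differ in mode
E minor → parallel is E major
Tonic triad of E major = E G# B
= E major; triad = E G# B


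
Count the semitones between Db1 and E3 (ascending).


Let's work it out.
Absolute semitone position = octave×12 + chromatic position
Db1: 1×12 + 1 = 13
E3: 3×12 + 4 = 40
Difference = 40 - 13 = 27
= 27 semitones


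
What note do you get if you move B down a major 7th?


Solution.
major 7th: 7 letter names, 11 semitones
Letter: B - 6 → C
Pitch: B - 11 semitones, spelled as a C → C
= C


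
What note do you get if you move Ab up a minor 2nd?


Step by step:
minor 2nd: 2 letter names, 1 semitones
Letter: A + 1 → B
Pitch: Ab + 1 semitones, spelled as a B → Bbb
= Bbb


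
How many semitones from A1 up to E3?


Reasoning:
Absolute semitone position = octave×12 + chromatic position
A1: 1×12 + 9 = 21
E3: 3×12 + 4 = 40
Difference = 40 - 21 = 19
= 19 semitones


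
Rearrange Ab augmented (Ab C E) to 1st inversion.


Step by step:
Root position: Ab C E
1st inversion: move root up an octave
Bass note: C
Notes (bottom to top) = C E Ab


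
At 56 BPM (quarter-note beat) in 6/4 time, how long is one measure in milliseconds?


Quarter-note beat duration = 60000 / 56 ms
Beats per measure (6/4) = 6
One measure = 6 × 60000 / 56 = 360000 / 56 ms
= 6428.6 ms


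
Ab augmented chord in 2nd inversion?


Root position: Ab C E
2nd inversion: move root and 3rd up an octave
Bass note: E
Notes (bottom to top) = E Ab C


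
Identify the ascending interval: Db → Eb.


Solution.
Letter names: D → E spans 2 letter names → a 2nd
Semitones: Db → Eb = 2 half-steps
A 2nd of 2 semitones is a major 2nd
= major 2nd


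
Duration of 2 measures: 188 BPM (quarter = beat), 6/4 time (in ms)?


Quarter-note beat duration = 60000 / 188 ms
Beats per measure (6/4) = 6
One measure = 6 × 60000 / 188 = 360000 / 188 ms
2 measures = 2 × 360000 / 188 = 720000 / 188
= 3829.8 ms


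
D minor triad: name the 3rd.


Let's work it out.
Minor triad = root + minor 3rd (3 semitones) + perfect 5th (7 semitones)
A triad on D stacks thirds, so the chord tones use letter names D-F-A
Root: D
Minor 3rd above D: F
Perfect 5th above D: A
The 3rd = F


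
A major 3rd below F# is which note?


Working:
A 3rd spans 3 letter names, so from F we land on D
A major 3rd = 4 semitones below F#
Spell D at that pitch: D
= D


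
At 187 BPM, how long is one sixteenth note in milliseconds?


Let's work it out.
One quarter-note beat = 60000 / BPM = 60000 / 187 ms
Sixteenth note = 1/4 × quarter note
Duration = 1/4 × 60000 / 187 = 15000 / 187
= 80.2 ms


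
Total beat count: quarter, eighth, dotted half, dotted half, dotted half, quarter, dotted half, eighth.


Beat values:
  quarter = 1 beat
  eighth = 0.5 beats
  dotted half = 3 beats
  dotted half = 3 beats
  dotted half = 3 beats
  quarter = 1 beat
  dotted half = 3 beats
  eighth = 0.5 beats
Sum = 1 + 0.5 + 3 + 3 + 3 + 1 + 3 + 0.5
= 15 beats


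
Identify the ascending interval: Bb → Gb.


Let's work it out.
Letter names: B → G spans 6 letter names → a 6th
Semitones: Bb → Gb = 8 half-steps
A 6th of 8 semitones is a minor 6th
= minor 6th


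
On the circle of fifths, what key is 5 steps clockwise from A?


Solution.
Each clockwise step on the circle of fifths moves up a perfect 5th
From A: A → E → B → F#/Gb → Db → Ab
= Ab


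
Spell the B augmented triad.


Solution.
Augmented triad = root + major 3rd (4 semitones) + augmented 5th (8 semitones)
A triad on B stacks thirds, so the chord tones use letter names B-D-F
Root: B
Major 3rd above B: D#
Augmented 5th above B: F##
Chord = B D# F##


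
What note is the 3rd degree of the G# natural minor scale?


Solution.
Natural minor scale pattern: W-H-W-W-H-W-W (2-1-2-2-1-2-2 semitones)
Starting from G#:
  G# + 2 semitones → A#
  A# + 1 semitone → B
  B + 2 semitones → C#
  C# + 2 semitones → D#
  D# + 1 semitone → E
  E + 2 semitones → F#
  F# + 2 semitones → G#
Scale: G# A# B C# D# E F#
Degree 3 = B


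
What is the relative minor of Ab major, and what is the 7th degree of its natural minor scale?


Reasoning:
The relative minor shares the major's key signature and starts on its 6th degree
6th degree = a major 6th above the tonic; a major 6th above Ab is F
→ relative minor of Ab major is F minor
F natural minor scale: F G Ab Bb C Db Eb
= F minor; 7th degree = Eb


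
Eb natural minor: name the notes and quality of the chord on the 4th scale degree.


Eb natural minor scale: Eb F Gb Ab Bb Cb Db
Diatonic triad on degree 4 stacks scale notes 4, 6, 1: Ab Cb Eb
Ab→Cb = 3 semitones; Ab→Eb = 7 semitones → minor triad
= Ab Cb Eb (minor)


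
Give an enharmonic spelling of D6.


Solution.
Enharmonic notes sound the same pitch but are spelled with different letter names
D and C## name the same pitch class
= C##6


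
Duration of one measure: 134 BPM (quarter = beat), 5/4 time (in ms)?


Solution.
Quarter-note beat duration = 60000 / 134 ms
Beats per measure (5/4) = 5
One measure = 5 × 60000 / 134 = 300000 / 134 ms
= 2238.8 ms


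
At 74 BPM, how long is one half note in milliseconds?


One quarter-note beat = 60000 / BPM = 60000 / 74 ms
Half note = 2 × quarter note
Duration = 2 × 60000 / 74 = 120000 / 74
= 1621.6 ms


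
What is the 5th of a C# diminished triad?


Solution.
Diminished triad = root + minor 3rd (3 semitones) + diminished 5th (6 semitones)
A triad on C# stacks thirds, so the chord tones use letter names C-E-G
Root: C#
Minor 3rd above C#: E
Diminished 5th above C#: G
The 5th = G


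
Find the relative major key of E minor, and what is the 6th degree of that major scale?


Reasoning:
The relative major shares the key signature and is a minor 3rd above the minor tonic
A minor 3rd above E is G
→ relative major of E minor is G major
G major scale: G A B C D E F#
= G major; 6th degree = E


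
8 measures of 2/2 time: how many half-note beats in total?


Working:
Time signature 2/2: the bottom number 2 means the half note gets one count
The top number 2 means 2 half-note beats per measure
Total = 2 × 8 measures
= 16 half-note beats


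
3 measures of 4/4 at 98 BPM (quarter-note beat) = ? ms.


Let's work it out.
Quarter-note beat duration = 60000 / 98 ms
Beats per measure (4/4) = 4
One measure = 4 × 60000 / 98 = 240000 / 98 ms
3 measures = 3 × 240000 / 98 = 720000 / 98
= 7346.9 ms


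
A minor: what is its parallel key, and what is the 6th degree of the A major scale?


Reasoning:
Parallel keys share the same tonic but differ in mode
A minor → parallel is A major
A major scale: A B C# D E F# G#
= A major; 6th degree = F#


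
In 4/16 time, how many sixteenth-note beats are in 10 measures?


Reasoning:
Time signature 4/16: the bottom number 16 means the sixteenth note gets one count
The top number 4 means 4 sixteenth-note beats per measure
Total = 4 × 10 measures
= 40 sixteenth-note beats


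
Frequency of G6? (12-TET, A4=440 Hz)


f = 440 × 2^(n/12) where n = semitones from A4
G6: 22 semitones from A4
f = 440 × 2^(22/12)
f = 1567.98 Hz


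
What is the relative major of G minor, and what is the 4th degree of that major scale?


Working:
The relative major shares the key signature and is a minor 3rd above the minor tonic
A minor 3rd above G is Bb
→ relative major of G minor is Bb major
Bb major scale: Bb C D Eb F G A
= Bb major; 4th degree = Eb


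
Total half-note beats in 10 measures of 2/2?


Working:
Time signature 2/2: the bottom number 2 means the half note gets one count
The top number 2 means 2 half-note beats per measure
Total = 2 × 10 measures
= 20 half-note beats


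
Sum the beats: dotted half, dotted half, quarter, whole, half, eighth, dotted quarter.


Beat values:
  dotted half = 3 beats
  dotted half = 3 beats
  quarter = 1 beat
  whole = 4 beats
  half = 2 beats
  eighth = 0.5 beats
  dotted quarter = 1.5 beats
Sum = 3 + 3 + 1 + 4 + 2 + 0.5 + 1.5
= 15 beats


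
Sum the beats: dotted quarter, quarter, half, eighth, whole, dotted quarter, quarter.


Beat values:
  dotted quarter = 1.5 beats
  quarter = 1 beat
  half = 2 beats
  eighth = 0.5 beats
  whole = 4 beats
  dotted quarter = 1.5 beats
  quarter = 1 beat
Sum = 1.5 + 1 + 2 + 0.5 + 4 + 1.5 + 1
= 11.5 beats


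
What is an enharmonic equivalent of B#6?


Let's work it out.
Enharmonic notes sound the same pitch but are spelled with different letter names
B# and C name the same pitch class
Octave numbers change at C, so B#6 = C7
= C7


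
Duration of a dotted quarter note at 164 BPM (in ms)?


Let's work it out.
One quarter-note beat = 60000 / BPM = 60000 / 164 ms
Dotted quarter note = 3/2 × quarter note
Duration = 3/2 × 60000 / 164 = 90000 / 164
= 548.8 ms


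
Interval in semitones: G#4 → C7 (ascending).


Absolute semitone position = octave×12 + chromatic position
G#4: 4×12 + 8 = 56
C7: 7×12 + 0 = 84
Difference = 84 - 56 = 28
= 28 semitones


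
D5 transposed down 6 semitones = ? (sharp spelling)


D5: chromatic position 2 in octave 5 → absolute = 5×12 + 2 = 62
Transpose down 6: 62 - 6 = 56
56 = 4×12 + 8 → G# in octave 4
Result = G#4


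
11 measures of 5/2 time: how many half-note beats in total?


Time signature 5/2: the bottom number 2 means the half note gets one count
The top number 5 means 5 half-note beats per measure
Total = 5 × 11 measures
= 55 half-note beats


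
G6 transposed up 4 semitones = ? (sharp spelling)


Working:
G6: chromatic position 7 in octave 6 → absolute = 6×12 + 7 = 79
Transpose up 4: 79 + 4 = 83
83 = 6×12 + 11 → B in octave 6
Result = B6


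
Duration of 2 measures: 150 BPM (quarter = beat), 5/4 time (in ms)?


Working:
Quarter-note beat duration = 60000 / 150 ms
Beats per measure (5/4) = 5
One measure = 5 × 60000 / 150 = 300000 / 150 ms
2 measures = 2 × 300000 / 150 = 600000 / 150
= 4000.0 ms


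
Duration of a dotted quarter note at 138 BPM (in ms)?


Reasoning:
One quarter-note beat = 60000 / BPM = 60000 / 138 ms
Dotted quarter note = 3/2 × quarter note
Duration = 3/2 × 60000 / 138 = 90000 / 138
= 652.2 ms


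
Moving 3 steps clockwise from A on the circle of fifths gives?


Working:
Each clockwise step on the circle of fifths moves up a perfect 5th
From A: A → E → B → F#/Gb
= F#/Gb


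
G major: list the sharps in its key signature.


Solution.
Sharp major keys follow the circle of fifths: C(0), G(1), D(2), A(3), E(4), B(5), F#(6), C#(7)
G major has 1 sharp
Order of sharps: F# C# G# D# A# E# B# → first 1: F#
= F#


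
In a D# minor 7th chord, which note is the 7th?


Solution.
Minor 7th chord = root + minor 3rd + perfect 5th + minor 7th
Seventh chords stack in thirds, so the letter names are D-F-A-C
Root: D#
Minor 3rd above D#: F#
Perfect 5th above D#: A#
Minor 7th above D#: C#
The 7th = C#


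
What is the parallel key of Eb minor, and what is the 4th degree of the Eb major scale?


Parallel keys share the same tonic but differ in mode
Eb minor → parallel is Eb major
Eb major scale: Eb F G Ab Bb C D
= Eb major; 4th degree = Ab


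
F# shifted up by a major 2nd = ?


Step by step:
major 2nd: 2 letter names, 2 semitones
Letter: F + 1 → G
Pitch: F# + 2 semitones, spelled as a G → G#
= G#


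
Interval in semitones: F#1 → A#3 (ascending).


Absolute semitone position = octave×12 + chromatic position
F#1: 1×12 + 6 = 18
A#3: 3×12 + 10 = 46
Difference = 46 - 18 = 28
= 28 semitones


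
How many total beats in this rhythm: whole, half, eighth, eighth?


Solution.
Beat values:
  whole = 4 beats
  half = 2 beats
  eighth = 0.5 beats
  eighth = 0.5 beats
Sum = 4 + 2 + 0.5 + 0.5
= 7 beats


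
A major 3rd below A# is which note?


Solution.
A 3rd spans 3 letter names, so from A we land on F
A major 3rd = 4 semitones below A#
Spell F at that pitch: F#
= F#


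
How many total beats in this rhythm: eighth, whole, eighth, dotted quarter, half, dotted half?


Step by step:
Beat values:
  eighth = 0.5 beats
  whole = 4 beats
  eighth = 0.5 beats
  dotted quarter = 1.5 beats
  half = 2 beats
  dotted half = 3 beats
Sum = 0.5 + 4 + 0.5 + 1.5 + 2 + 3
= 11.5 beats


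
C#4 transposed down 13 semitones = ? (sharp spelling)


C#4: chromatic position 1 in octave 4 → absolute = 4×12 + 1 = 49
Transpose down 13: 49 - 13 = 36
36 = 3×12 + 0 → C in octave 3
Result = C3


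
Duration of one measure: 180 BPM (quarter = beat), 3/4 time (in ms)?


Let's work it out.
Quarter-note beat duration = 60000 / 180 ms
Beats per measure (3/4) = 3
One measure = 3 × 60000 / 180 = 180000 / 180 ms
= 1000.0 ms


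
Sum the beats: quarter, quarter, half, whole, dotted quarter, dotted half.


Let's work it out.
Beat values:
  quarter = 1 beat
  quarter = 1 beat
  half = 2 beats
  whole = 4 beats
  dotted quarter = 1.5 beats
  dotted half = 3 beats
Sum = 1 + 1 + 2 + 4 + 1.5 + 3
= 12.5 beats


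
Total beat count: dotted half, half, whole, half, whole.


Reasoning:
Beat values:
  dotted half = 3 beats
  half = 2 beats
  whole = 4 beats
  half = 2 beats
  whole = 4 beats
Sum = 3 + 2 + 4 + 2 + 4
= 15 beats


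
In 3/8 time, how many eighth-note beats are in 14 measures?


Solution.
Time signature 3/8: the bottom number 8 means the eighth note gets one count
The top number 3 means 3 eighth-note beats per measure
Total = 3 × 14 measures
= 42 eighth-note beats


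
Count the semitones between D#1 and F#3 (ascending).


Let's work it out.
Absolute semitone position = octave×12 + chromatic position
D#1: 1×12 + 3 = 15
F#3: 3×12 + 6 = 42
Difference = 42 - 15 = 27
= 27 semitones


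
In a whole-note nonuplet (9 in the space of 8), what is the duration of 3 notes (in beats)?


Solution.
Nonuplet: 9 notes occupy the space of 8 whole notes
Space = 8 × 4 = 32 beats
Each nonuplet note = 32 / 9 = 32/9 beats
3 notes = 3 × 32/9 = 32/3
= 32/3 beats


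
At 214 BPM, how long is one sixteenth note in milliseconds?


One quarter-note beat = 60000 / BPM = 60000 / 214 ms
Sixteenth note = 1/4 × quarter note
Duration = 1/4 × 60000 / 214 = 15000 / 214
= 70.1 ms


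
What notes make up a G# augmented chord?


Solution.
Augmented triad = root + major 3rd (4 semitones) + augmented 5th (8 semitones)
A triad on G# stacks thirds, so the chord tones use letter names G-B-D
Root: G#
Major 3rd above G#: B#
Augmented 5th above G#: D##
Chord = G# B# D##


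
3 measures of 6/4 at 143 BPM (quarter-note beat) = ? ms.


Let's work it out.
Quarter-note beat duration = 60000 / 143 ms
Beats per measure (6/4) = 6
One measure = 6 × 60000 / 143 = 360000 / 143 ms
3 measures = 3 × 360000 / 143 = 1080000 / 143
= 7552.4 ms


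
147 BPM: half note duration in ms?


Let's work it out.
One quarter-note beat = 60000 / BPM = 60000 / 147 ms
Half note = 2 × quarter note
Duration = 2 × 60000 / 147 = 120000 / 147
= 816.3 ms


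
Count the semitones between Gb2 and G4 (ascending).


Absolute semitone position = octave×12 + chromatic position
Gb2: 2×12 + 6 = 30
G4: 4×12 + 7 = 55
Difference = 55 - 30 = 25
= 25 semitones


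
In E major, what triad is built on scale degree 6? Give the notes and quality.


Let's work it out.
E major scale: E F# G# A B C# D#
Diatonic triad on degree 6 stacks scale notes 6, 1, 3: C# E G#
C#→E = 3 semitones; C#→G# = 7 semitones → minor triad
= C# E G# (minor)


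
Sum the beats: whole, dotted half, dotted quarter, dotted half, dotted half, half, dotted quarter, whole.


Let's work it out.
Beat values:
  whole = 4 beats
  dotted half = 3 beats
  dotted quarter = 1.5 beats
  dotted half = 3 beats
  dotted half = 3 beats
  half = 2 beats
  dotted quarter = 1.5 beats
  whole = 4 beats
Sum = 4 + 3 + 1.5 + 3 + 3 + 2 + 1.5 + 4
= 22 beats


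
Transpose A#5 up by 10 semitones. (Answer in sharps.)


Step by step:
A#5: chromatic position 10 in octave 5 → absolute = 5×12 + 10 = 70
Transpose up 10: 70 + 10 = 80
80 = 6×12 + 8 → G# in octave 6
Result = G#6


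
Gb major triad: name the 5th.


Step by step:
Major triad = root + major 3rd (4 semitones) + perfect 5th (7 semitones)
A triad on Gb stacks thirds, so the chord tones use letter names G-B-D
Root: Gb
Major 3rd above Gb: Bb
Perfect 5th above Gb: Db
The 5th = Db


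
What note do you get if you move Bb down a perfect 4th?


Reasoning:
perfect 4th: 4 letter names, 5 semitones
Letter: B - 3 → F
Pitch: Bb - 5 semitones, spelled as an F → F
= F


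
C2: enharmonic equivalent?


Solution.
Enharmonic notes sound the same pitch but are spelled with different letter names
C and B# name the same pitch class
Octave numbers change at C, so C2 = B#1
= B#1


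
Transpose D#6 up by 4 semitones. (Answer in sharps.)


D#6: chromatic position 3 in octave 6 → absolute = 6×12 + 3 = 75
Transpose up 4: 75 + 4 = 79
79 = 6×12 + 7 → G in octave 6
Result = G6


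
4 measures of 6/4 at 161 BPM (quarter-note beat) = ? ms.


Step by step:
Quarter-note beat duration = 60000 / 161 ms
Beats per measure (6/4) = 6
One measure = 6 × 60000 / 161 = 360000 / 161 ms
4 measures = 4 × 360000 / 161 = 1440000 / 161
= 8944.1 ms


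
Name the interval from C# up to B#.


Step by step:
Letter names: C → B spans 7 letter names → a 7th
Semitones: C# → B# = 11 half-steps
A 7th of 11 semitones is a major 7th
= major 7th


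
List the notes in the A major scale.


Major scale pattern: W-W-H-W-W-W-H (2-2-1-2-2-2-1 semitones)
Starting from A:
  A + 2 semitones → B
  B + 2 semitones → C#
  C# + 1 semitone → D
  D + 2 semitones → E
  E + 2 semitones → F#
  F# + 2 semitones → G#
  G# + 1 semitone → A
Scale = A B C# D E F# G#


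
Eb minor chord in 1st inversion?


Root position: Eb Gb Bb
1st inversion: move root up an octave
Bass note: Gb
Notes (bottom to top) = Gb Bb Eb


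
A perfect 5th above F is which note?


Let's work it out.
A 5th spans 5 letter names, so from F we land on C
A perfect 5th = 7 semitones above F
Spell C at that pitch: C
= C


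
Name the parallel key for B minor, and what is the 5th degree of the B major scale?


Reasoning:
Parallel keys share the same tonic but differ in mode
B minor → parallel is B major
B major scale: B C# D# E F# G# A#
= B major; 5th degree = F#


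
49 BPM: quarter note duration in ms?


Step by step:
One quarter-note beat = 60000 / BPM = 60000 / 49 ms
Duration = 60000 / 49
= 1224.5 ms


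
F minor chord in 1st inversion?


Working:
Root position: F Ab C
1st inversion: move root up an octave
Bass note: Ab
Notes (bottom to top) = Ab C F


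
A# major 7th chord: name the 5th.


Major 7th chord = root + major 3rd + perfect 5th + major 7th
Seventh chords stack in thirds, so the letter names are A-C-E-G
Root: A#
Major 3rd above A#: C##
Perfect 5th above A#: E#
Major 7th above A#: G##
The 5th = E#


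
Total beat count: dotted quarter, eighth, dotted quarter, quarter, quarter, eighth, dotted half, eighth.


Reasoning:
Beat values:
  dotted quarter = 1.5 beats
  eighth = 0.5 beats
  dotted quarter = 1.5 beats
  quarter = 1 beat
  quarter = 1 beat
  eighth = 0.5 beats
  dotted half = 3 beats
  eighth = 0.5 beats
Sum = 1.5 + 0.5 + 1.5 + 1 + 1 + 0.5 + 3 + 0.5
= 9.5 beats


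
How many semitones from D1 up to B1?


Let's work it out.
Absolute semitone position = octave×12 + chromatic position
D1: 1×12 + 2 = 14
B1: 1×12 + 11 = 23
Difference = 23 - 14 = 9
= 9 semitones


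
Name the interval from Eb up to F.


Let's work it out.
Letter names: E → F spans 2 letter names → a 2nd
Semitones: Eb → F = 2 half-steps
A 2nd of 2 semitones is a major 2nd
= major 2nd


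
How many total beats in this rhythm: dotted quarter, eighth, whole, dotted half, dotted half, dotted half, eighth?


Let's work it out.
Beat values:
  dotted quarter = 1.5 beats
  eighth = 0.5 beats
  whole = 4 beats
  dotted half = 3 beats
  dotted half = 3 beats
  dotted half = 3 beats
  eighth = 0.5 beats
Sum = 1.5 + 0.5 + 4 + 3 + 3 + 3 + 0.5
= 15.5 beats


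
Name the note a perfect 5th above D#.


Let's work it out.
A 5th spans 5 letter names, so from D we land on A
A perfect 5th = 7 semitones above D#
Spell A at that pitch: A#
= A#


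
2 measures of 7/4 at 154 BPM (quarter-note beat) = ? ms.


Solution.
Quarter-note beat duration = 60000 / 154 ms
Beats per measure (7/4) = 7
One measure = 7 × 60000 / 154 = 420000 / 154 ms
2 measures = 2 × 420000 / 154 = 840000 / 154
= 5454.5 ms


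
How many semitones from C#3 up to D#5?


Working:
Absolute semitone position = octave×12 + chromatic position
C#3: 3×12 + 1 = 37
D#5: 5×12 + 3 = 63
Difference = 63 - 37 = 26
= 26 semitones


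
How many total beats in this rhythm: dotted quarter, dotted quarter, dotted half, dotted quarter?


Solution.
Beat values:
  dotted quarter = 1.5 beats
  dotted quarter = 1.5 beats
  dotted half = 3 beats
  dotted quarter = 1.5 beats
Sum = 1.5 + 1.5 + 3 + 1.5
= 7.5 beats


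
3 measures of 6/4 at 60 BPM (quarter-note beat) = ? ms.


Solution.
Quarter-note beat duration = 60000 / 60 ms
Beats per measure (6/4) = 6
One measure = 6 × 60000 / 60 = 360000 / 60 ms
3 measures = 3 × 360000 / 60 = 1080000 / 60
= 18000.0 ms


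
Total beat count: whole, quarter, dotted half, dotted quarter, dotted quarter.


Working:
Beat values:
  whole = 4 beats
  quarter = 1 beat
  dotted half = 3 beats
  dotted quarter = 1.5 beats
  dotted quarter = 1.5 beats
Sum = 4 + 1 + 3 + 1.5 + 1.5
= 11 beats


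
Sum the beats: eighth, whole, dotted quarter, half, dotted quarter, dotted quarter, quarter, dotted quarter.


Step by step:
Beat values:
  eighth = 0.5 beats
  whole = 4 beats
  dotted quarter = 1.5 beats
  half = 2 beats
  dotted quarter = 1.5 beats
  dotted quarter = 1.5 beats
  quarter = 1 beat
  dotted quarter = 1.5 beats
Sum = 0.5 + 4 + 1.5 + 2 + 1.5 + 1.5 + 1 + 1.5
= 13.5 beats


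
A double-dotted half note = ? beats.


Let's work it out.
Base half note = 2 beats
Dot 1 adds half the previous value: +1
Dot 2 adds half the previous value: +1/2
One double-dotted half = 2 + 1 + 1/2 = 7/2
= 7/2 beats


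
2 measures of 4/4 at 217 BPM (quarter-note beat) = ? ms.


Reasoning:
Quarter-note beat duration = 60000 / 217 ms
Beats per measure (4/4) = 4
One measure = 4 × 60000 / 217 = 240000 / 217 ms
2 measures = 2 × 240000 / 217 = 480000 / 217
= 2212.0 ms


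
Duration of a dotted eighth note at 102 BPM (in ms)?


Reasoning:
One quarter-note beat = 60000 / BPM = 60000 / 102 ms
Dotted eighth note = 3/4 × quarter note
Duration = 3/4 × 60000 / 102 = 45000 / 102
= 441.2 ms


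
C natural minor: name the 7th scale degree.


Solution.
Natural minor scale pattern: W-H-W-W-H-W-W (2-1-2-2-1-2-2 semitones)
Starting from C:
  C + 2 semitones → D
  D + 1 semitone → Eb
  Eb + 2 semitones → F
  F + 2 semitones → G
  G + 1 semitone → Ab
  Ab + 2 semitones → Bb
  Bb + 2 semitones → C
Scale: C D Eb F G Ab Bb
Degree 7 = Bb


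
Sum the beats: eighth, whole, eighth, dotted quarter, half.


Beat values:
  eighth = 0.5 beats
  whole = 4 beats
  eighth = 0.5 beats
  dotted quarter = 1.5 beats
  half = 2 beats
Sum = 0.5 + 4 + 0.5 + 1.5 + 2
= 8.5 beats


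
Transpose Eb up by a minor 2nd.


minor 2nd: 2 letter names, 1 semitones
Letter: E + 1 → F
Pitch: Eb + 1 semitones, spelled as an F → Fb
= Fb


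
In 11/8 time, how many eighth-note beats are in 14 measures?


Step by step:
Time signature 11/8: the bottom number 8 means the eighth note gets one count
The top number 11 means 11 eighth-note beats per measure
Total = 11 × 14 measures
= 154 eighth-note beats


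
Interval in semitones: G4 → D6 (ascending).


Let's work it out.
Absolute semitone position = octave×12 + chromatic position
G4: 4×12 + 7 = 55
D6: 6×12 + 2 = 74
Difference = 74 - 55 = 19
= 19 semitones


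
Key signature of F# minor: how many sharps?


Working:
Sharp minor keys follow the circle of fifths: A(0), E(1), B(2), F#(3), C#(4), G#(5), D#(6), A#(7)
F# minor has 3 sharps
Order of sharps: F# C# G# D# A# E# B# → first 3: F#, C#, G#
= 3 sharps


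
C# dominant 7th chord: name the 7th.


Step by step:
Dominant 7th chord = root + major 3rd + perfect 5th + minor 7th
Seventh chords stack in thirds, so the letter names are C-E-G-B
Root: C#
Major 3rd above C#: E#
Perfect 5th above C#: G#
Minor 7th above C#: B
The 7th = B


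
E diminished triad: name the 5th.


Step by step:
Diminished triad = root + minor 3rd (3 semitones) + diminished 5th (6 semitones)
A triad on E stacks thirds, so the chord tones use letter names E-G-B
Root: E
Minor 3rd above E: G
Diminished 5th above E: Bb
The 5th = Bb


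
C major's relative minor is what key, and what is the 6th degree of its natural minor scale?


Reasoning:
The relative minor shares the major's key signature and starts on its 6th degree
6th degree = a major 6th above the tonic; a major 6th above C is A
→ relative minor of C major is A minor
A natural minor scale: A B C D E F G
= A minor; 6th degree = F


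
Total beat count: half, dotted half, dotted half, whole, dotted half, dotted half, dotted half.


Working:
Beat values:
  half = 2 beats
  dotted half = 3 beats
  dotted half = 3 beats
  whole = 4 beats
  dotted half = 3 beats
  dotted half = 3 beats
  dotted half = 3 beats
Sum = 2 + 3 + 3 + 4 + 3 + 3 + 3
= 21 beats


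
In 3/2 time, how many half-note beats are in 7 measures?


Let's work it out.
Time signature 3/2: the bottom number 2 means the half note gets one count
The top number 3 means 3 half-note beats per measure
Total = 3 × 7 measures
= 21 half-note beats


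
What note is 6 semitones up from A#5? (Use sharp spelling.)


Working:
A#5: chromatic position 10 in octave 5 → absolute = 5×12 + 10 = 70
Transpose up 6: 70 + 6 = 76
76 = 6×12 + 4 → E in octave 6
Result = E6


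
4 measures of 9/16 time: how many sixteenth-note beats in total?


Step by step:
Time signature 9/16: the bottom number 16 means the sixteenth note gets one count
The top number 9 means 9 sixteenth-note beats per measure
Total = 9 × 4 measures
= 36 sixteenth-note beats


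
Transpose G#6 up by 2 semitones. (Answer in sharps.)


G#6: chromatic position 8 in octave 6 → absolute = 6×12 + 8 = 80
Transpose up 2: 80 + 2 = 82
82 = 6×12 + 10 → A# in octave 6
Result = A#6


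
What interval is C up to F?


Reasoning:
Letter names: C → F spans 4 letter names → a 4th
Semitones: C → F = 5 half-steps
A 4th of 5 semitones is a perfect 4th
= perfect 4th


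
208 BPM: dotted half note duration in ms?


Working:
One quarter-note beat = 60000 / BPM = 60000 / 208 ms
Dotted half note = 3 × quarter note
Duration = 3 × 60000 / 208 = 180000 / 208
= 865.4 ms


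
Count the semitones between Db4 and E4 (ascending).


Reasoning:
Absolute semitone position = octave×12 + chromatic position
Db4: 4×12 + 1 = 49
E4: 4×12 + 4 = 52
Difference = 52 - 49 = 3
= 3 semitones


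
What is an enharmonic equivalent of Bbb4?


Reasoning:
Enharmonic notes sound the same pitch but are spelled with different letter names
Bbb and A name the same pitch class
= A4


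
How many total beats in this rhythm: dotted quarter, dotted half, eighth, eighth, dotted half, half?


Beat values:
  dotted quarter = 1.5 beats
  dotted half = 3 beats
  eighth = 0.5 beats
  eighth = 0.5 beats
  dotted half = 3 beats
  half = 2 beats
Sum = 1.5 + 3 + 0.5 + 0.5 + 3 + 2
= 10.5 beats


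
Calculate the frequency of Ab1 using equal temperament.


f = 440 × 2^(n/12) where n = semitones from A4
Ab1: -37 semitones from A4
f = 440 × 2^(-37/12)
f = 51.91 Hz


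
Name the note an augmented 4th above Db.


Reasoning:
A 4th spans 4 letter names, so from D we land on G
An augmented 4th = 6 semitones above Db
Spell G at that pitch: G
= G


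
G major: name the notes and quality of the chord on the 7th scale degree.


Reasoning:
G major scale: G A B C D E F#
Diatonic triad on degree 7 stacks scale notes 7, 2, 4: F# A C
F#→A = 3 semitones; F#→C = 6 semitones → diminished triad
= F# A C (diminished)


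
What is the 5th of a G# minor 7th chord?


Solution.
Minor 7th chord = root + minor 3rd + perfect 5th + minor 7th
Seventh chords stack in thirds, so the letter names are G-B-D-F
Root: G#
Minor 3rd above G#: B
Perfect 5th above G#: D#
Minor 7th above G#: F#
The 5th = D#


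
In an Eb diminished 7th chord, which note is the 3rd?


Solution.
Diminished 7th chord = root + minor 3rd + diminished 5th + diminished 7th
Seventh chords stack in thirds, so the letter names are E-G-B-D
Root: Eb
Minor 3rd above Eb: Gb
Diminished 5th above Eb: Bbb
Diminished 7th above Eb: Dbb
The 3rd = Gb


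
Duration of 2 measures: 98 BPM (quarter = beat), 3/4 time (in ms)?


Quarter-note beat duration = 60000 / 98 ms
Beats per measure (3/4) = 3
One measure = 3 × 60000 / 98 = 180000 / 98 ms
2 measures = 2 × 180000 / 98 = 360000 / 98
= 3673.5 ms


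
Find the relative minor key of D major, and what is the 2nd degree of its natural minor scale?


Solution.
The relative minor shares the major's key signature and starts on its 6th degree
6th degree = a major 6th above the tonic; a major 6th above D is B
→ relative minor of D major is B minor
B natural minor scale: B C# D E F# G A
= B minor; 2nd degree = C#


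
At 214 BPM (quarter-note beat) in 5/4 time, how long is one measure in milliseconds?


Quarter-note beat duration = 60000 / 214 ms
Beats per measure (5/4) = 5
One measure = 5 × 60000 / 214 = 300000 / 214 ms
= 1401.9 ms


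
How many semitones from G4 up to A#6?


Solution.
Absolute semitone position = octave×12 + chromatic position
G4: 4×12 + 7 = 55
A#6: 6×12 + 10 = 82
Difference = 82 - 55 = 27
= 27 semitones


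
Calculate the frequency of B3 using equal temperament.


Reasoning:
f = 440 × 2^(n/12) where n = semitones from A4
B3: -10 semitones from A4
f = 440 × 2^(-10/12)
f = 246.94 Hz


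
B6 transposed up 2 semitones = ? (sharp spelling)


Let's work it out.
B6: chromatic position 11 in octave 6 → absolute = 6×12 + 11 = 83
Transpose up 2: 83 + 2 = 85
85 = 7×12 + 1 → C# in octave 7
Result = C#7


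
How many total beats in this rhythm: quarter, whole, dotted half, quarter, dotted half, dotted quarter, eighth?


Beat values:
  quarter = 1 beat
  whole = 4 beats
  dotted half = 3 beats
  quarter = 1 beat
  dotted half = 3 beats
  dotted quarter = 1.5 beats
  eighth = 0.5 beats
Sum = 1 + 4 + 3 + 1 + 3 + 1.5 + 0.5
= 14 beats


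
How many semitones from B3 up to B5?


Let's work it out.
Absolute semitone position = octave×12 + chromatic position
B3: 3×12 + 11 = 47
B5: 5×12 + 11 = 71
Difference = 71 - 47 = 24
= 24 semitones


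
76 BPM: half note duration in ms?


Solution.
One quarter-note beat = 60000 / BPM = 60000 / 76 ms
Half note = 2 × quarter note
Duration = 2 × 60000 / 76 = 120000 / 76
= 1578.9 ms


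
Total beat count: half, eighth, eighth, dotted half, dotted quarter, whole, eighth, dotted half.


Beat values:
  half = 2 beats
  eighth = 0.5 beats
  eighth = 0.5 beats
  dotted half = 3 beats
  dotted quarter = 1.5 beats
  whole = 4 beats
  eighth = 0.5 beats
  dotted half = 3 beats
Sum = 2 + 0.5 + 0.5 + 3 + 1.5 + 4 + 0.5 + 3
= 15 beats


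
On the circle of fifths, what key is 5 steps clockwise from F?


Each clockwise step on the circle of fifths moves up a perfect 5th
From F: F → C → G → D → A → E
= E


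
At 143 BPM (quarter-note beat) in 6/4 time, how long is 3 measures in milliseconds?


Working:
Quarter-note beat duration = 60000 / 143 ms
Beats per measure (6/4) = 6
One measure = 6 × 60000 / 143 = 360000 / 143 ms
3 measures = 3 × 360000 / 143 = 1080000 / 143
= 7552.4 ms


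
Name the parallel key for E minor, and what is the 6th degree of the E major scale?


Working:
Parallel keys share the same tonic but differ in mode
E minor → parallel is E major
E major scale: E F# G# A B C# D#
= E major; 6th degree = C#


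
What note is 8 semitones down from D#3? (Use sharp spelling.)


Reasoning:
D#3: chromatic position 3 in octave 3 → absolute = 3×12 + 3 = 39
Transpose down 8: 39 - 8 = 31
31 = 2×12 + 7 → G in octave 2
Result = G2


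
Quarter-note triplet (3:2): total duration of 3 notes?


Step by step:
Triplet: 3 notes occupy the space of 2 quarter notes
Space = 2 × 1 = 2 beats
Each triplet note = 2 / 3 = 2/3 beats
3 notes = 3 × 2/3 = 2
= 2 beats


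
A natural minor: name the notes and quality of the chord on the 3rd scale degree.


Step by step:
A natural minor scale: A B C D E F G
Diatonic triad on degree 3 stacks scale notes 3, 5, 7: C E G
C→E = 4 semitones; C→G = 7 semitones → major triad
= C E G (major)


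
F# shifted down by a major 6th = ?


Solution.
major 6th: 6 letter names, 9 semitones
Letter: F - 5 → A
Pitch: F# - 9 semitones, spelled as an A → A
= A


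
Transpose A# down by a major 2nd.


major 2nd: 2 letter names, 2 semitones
Letter: A - 1 → G
Pitch: A# - 2 semitones, spelled as a G → G#
= G#


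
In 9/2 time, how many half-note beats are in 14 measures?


Time signature 9/2: the bottom number 2 means the half note gets one count
The top number 9 means 9 half-note beats per measure
Total = 9 × 14 measures
= 126 half-note beats


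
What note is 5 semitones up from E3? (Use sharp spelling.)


E3: chromatic position 4 in octave 3 → absolute = 3×12 + 4 = 40
Transpose up 5: 40 + 5 = 45
45 = 3×12 + 9 → A in octave 3
Result = A3


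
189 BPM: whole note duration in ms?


One quarter-note beat = 60000 / BPM = 60000 / 189 ms
Whole note = 4 × quarter note
Duration = 4 × 60000 / 189 = 240000 / 189
= 1269.8 ms


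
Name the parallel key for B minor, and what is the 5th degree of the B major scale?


Working:
Parallel keys share the same tonic but differ in mode
B minor → parallel is B major
B major scale: B C# D# E F# G# A#
= B major; 5th degree = F#


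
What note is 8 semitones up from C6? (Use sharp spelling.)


Solution.
C6: chromatic position 0 in octave 6 → absolute = 6×12 + 0 = 72
Transpose up 8: 72 + 8 = 80
80 = 6×12 + 8 → G# in octave 6
Result = G#6


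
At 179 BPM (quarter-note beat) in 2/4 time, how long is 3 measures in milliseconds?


Reasoning:
Quarter-note beat duration = 60000 / 179 ms
Beats per measure (2/4) = 2
One measure = 2 × 60000 / 179 = 120000 / 179 ms
3 measures = 3 × 120000 / 179 = 360000 / 179
= 2011.2 ms


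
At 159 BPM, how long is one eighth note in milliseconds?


Step by step:
One quarter-note beat = 60000 / BPM = 60000 / 159 ms
Eighth note = 1/2 × quarter note
Duration = 1/2 × 60000 / 159 = 30000 / 159
= 188.7 ms


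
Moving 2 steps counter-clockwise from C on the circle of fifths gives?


Solution.
Each counter-clockwise step moves down a perfect 5th (= up a perfect 4th)
From C: C → F → Bb
= Bb


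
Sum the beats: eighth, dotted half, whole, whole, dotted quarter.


Reasoning:
Beat values:
  eighth = 0.5 beats
  dotted half = 3 beats
  whole = 4 beats
  whole = 4 beats
  dotted quarter = 1.5 beats
Sum = 0.5 + 3 + 4 + 4 + 1.5
= 13 beats


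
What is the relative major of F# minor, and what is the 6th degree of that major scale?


Reasoning:
The relative major shares the key signature and is a minor 3rd above the minor tonic
A minor 3rd above F# is A
→ relative major of F# minor is A major
A major scale: A B C# D E F# G#
= A major; 6th degree = F#


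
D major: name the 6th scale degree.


Major scale pattern: W-W-H-W-W-W-H (2-2-1-2-2-2-1 semitones)
Starting from D:
  D + 2 semitones → E
  E + 2 semitones → F#
  F# + 1 semitone → G
  G + 2 semitones → A
  A + 2 semitones → B
  B + 2 semitones → C#
  C# + 1 semitone → D
Scale: D E F# G A B C#
Degree 6 = B


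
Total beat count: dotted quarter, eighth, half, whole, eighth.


Beat values:
  dotted quarter = 1.5 beats
  eighth = 0.5 beats
  half = 2 beats
  whole = 4 beats
  eighth = 0.5 beats
Sum = 1.5 + 0.5 + 2 + 4 + 0.5
= 8.5 beats


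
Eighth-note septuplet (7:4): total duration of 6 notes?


Septuplet: 7 notes occupy the space of 4 eighth notes
Space = 4 × 1/2 = 2 beats
Each septuplet note = 2 / 7 = 2/7 beats
6 notes = 6 × 2/7 = 12/7
= 12/7 beats


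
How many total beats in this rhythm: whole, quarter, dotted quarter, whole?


Let's work it out.
Beat values:
  whole = 4 beats
  quarter = 1 beat
  dotted quarter = 1.5 beats
  whole = 4 beats
Sum = 4 + 1 + 1.5 + 4
= 10.5 beats


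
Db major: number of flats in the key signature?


Step by step:
Flat major keys: C(0), F(1), Bb(2), Eb(3), Ab(4), Db(5), Gb(6), Cb(7)
Db major has 5 flats
Order of flats: Bb Eb Ab Db Gb Cb Fb → first 5: Bb, Eb, Ab, Db, Gb
= 5 flats


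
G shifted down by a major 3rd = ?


Working:
major 3rd: 3 letter names, 4 semitones
Letter: G - 2 → E
Pitch: G - 4 semitones, spelled as an E → Eb
= Eb


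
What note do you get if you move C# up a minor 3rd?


minor 3rd: 3 letter names, 3 semitones
Letter: C + 2 → E
Pitch: C# + 3 semitones, spelled as an E → E
= E


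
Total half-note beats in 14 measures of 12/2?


Reasoning:
Time signature 12/2: the bottom number 2 means the half note gets one count
The top number 12 means 12 half-note beats per measure
Total = 12 × 14 measures
= 168 half-note beats


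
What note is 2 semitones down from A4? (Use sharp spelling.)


Step by step:
A4: chromatic position 9 in octave 4 → absolute = 4×12 + 9 = 57
Transpose down 2: 57 - 2 = 55
55 = 4×12 + 7 → G in octave 4
Result = G4


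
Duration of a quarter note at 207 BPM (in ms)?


Step by step:
One quarter-note beat = 60000 / BPM = 60000 / 207 ms
Duration = 60000 / 207
= 289.9 ms


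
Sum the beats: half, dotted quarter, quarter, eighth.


Working:
Beat values:
  half = 2 beats
  dotted quarter = 1.5 beats
  quarter = 1 beat
  eighth = 0.5 beats
Sum = 2 + 1.5 + 1 + 0.5
= 5 beats


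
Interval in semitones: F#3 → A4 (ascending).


Working:
Absolute semitone position = octave×12 + chromatic position
F#3: 3×12 + 6 = 42
A4: 4×12 + 9 = 57
Difference = 57 - 42 = 15
= 15 semitones


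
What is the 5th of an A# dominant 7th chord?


Dominant 7th chord = root + major 3rd + perfect 5th + minor 7th
Seventh chords stack in thirds, so the letter names are A-C-E-G
Root: A#
Major 3rd above A#: C##
Perfect 5th above A#: E#
Minor 7th above A#: G#
The 5th = E#


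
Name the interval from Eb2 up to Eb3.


Let's work it out.
Letter names: E → E spans 8 letter names → an octave
Semitones: Eb2 → Eb3 = 12 half-steps
An octave of 12 semitones is a perfect octave
= perfect octave


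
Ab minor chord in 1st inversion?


Step by step:
Root position: Ab Cb Eb
1st inversion: move root up an octave
Bass note: Cb
Notes (bottom to top) = Cb Eb Ab


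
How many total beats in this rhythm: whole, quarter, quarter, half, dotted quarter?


Let's work it out.
Beat values:
  whole = 4 beats
  quarter = 1 beat
  quarter = 1 beat
  half = 2 beats
  dotted quarter = 1.5 beats
Sum = 4 + 1 + 1 + 2 + 1.5
= 9.5 beats
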